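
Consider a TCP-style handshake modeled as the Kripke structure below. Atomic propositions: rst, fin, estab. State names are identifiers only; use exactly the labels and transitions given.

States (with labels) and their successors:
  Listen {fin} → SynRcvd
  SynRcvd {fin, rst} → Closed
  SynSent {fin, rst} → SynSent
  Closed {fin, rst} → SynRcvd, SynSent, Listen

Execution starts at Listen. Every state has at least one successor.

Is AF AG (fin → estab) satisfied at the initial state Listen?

States satisfying AG (fin → estab): ∅.
States satisfying AF AG (fin → estab): ∅.
There is a path from Listen along which AG (fin → estab) never holds.
Listen ∉ Sat(AF AG (fin → estab)).

Does not hold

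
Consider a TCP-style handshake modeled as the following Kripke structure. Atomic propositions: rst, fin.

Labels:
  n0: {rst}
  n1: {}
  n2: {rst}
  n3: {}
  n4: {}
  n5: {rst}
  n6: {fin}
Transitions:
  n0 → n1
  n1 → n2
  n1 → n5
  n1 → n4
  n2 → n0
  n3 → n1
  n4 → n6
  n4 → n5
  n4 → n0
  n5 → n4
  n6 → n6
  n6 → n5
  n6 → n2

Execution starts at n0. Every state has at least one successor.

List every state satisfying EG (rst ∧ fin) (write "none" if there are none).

States satisfying rst ∧ fin: ∅.
States satisfying EG (rst ∧ fin): ∅.

none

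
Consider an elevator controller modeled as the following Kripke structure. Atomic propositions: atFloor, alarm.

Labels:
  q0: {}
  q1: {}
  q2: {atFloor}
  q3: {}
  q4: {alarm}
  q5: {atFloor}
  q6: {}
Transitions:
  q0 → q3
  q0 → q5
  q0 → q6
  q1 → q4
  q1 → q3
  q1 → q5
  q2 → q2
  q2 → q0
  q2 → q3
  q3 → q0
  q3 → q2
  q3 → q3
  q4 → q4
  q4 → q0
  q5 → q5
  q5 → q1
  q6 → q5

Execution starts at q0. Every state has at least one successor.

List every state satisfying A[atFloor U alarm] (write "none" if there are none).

{q4}

States satisfying atFloor: {q2, q5}.
States satisfying alarm: {q4}.
States satisfying A[atFloor U alarm]: {q4}.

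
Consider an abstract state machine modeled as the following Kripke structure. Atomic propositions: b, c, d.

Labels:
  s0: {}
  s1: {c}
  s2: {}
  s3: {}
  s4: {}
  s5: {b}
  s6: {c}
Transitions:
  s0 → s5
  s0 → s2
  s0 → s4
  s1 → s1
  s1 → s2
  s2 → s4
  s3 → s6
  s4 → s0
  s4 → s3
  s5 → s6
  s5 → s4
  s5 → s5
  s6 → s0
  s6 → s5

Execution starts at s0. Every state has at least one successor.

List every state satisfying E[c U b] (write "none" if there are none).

{s5, s6}

States satisfying c: {s1, s6}.
States satisfying b: {s5}.
States satisfying E[c U b]: {s5, s6}.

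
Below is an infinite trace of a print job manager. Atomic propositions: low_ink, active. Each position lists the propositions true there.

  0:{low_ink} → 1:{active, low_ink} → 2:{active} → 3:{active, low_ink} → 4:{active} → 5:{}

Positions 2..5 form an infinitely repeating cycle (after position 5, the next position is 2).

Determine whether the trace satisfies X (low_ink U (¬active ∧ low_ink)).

Violated

The position after 0 is 1; low_ink U (¬active ∧ low_ink) is false there.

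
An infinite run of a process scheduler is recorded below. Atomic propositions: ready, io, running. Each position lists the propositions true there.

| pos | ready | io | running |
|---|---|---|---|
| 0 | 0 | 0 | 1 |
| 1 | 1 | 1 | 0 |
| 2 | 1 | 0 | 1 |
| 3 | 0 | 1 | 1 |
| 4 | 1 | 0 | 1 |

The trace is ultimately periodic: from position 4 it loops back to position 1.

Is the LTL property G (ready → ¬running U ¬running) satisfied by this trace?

Violated

ready → ¬running U ¬running must hold at every position from 0 onward. It fails at position 2, so G (ready → ¬running U ¬running) is false.
Positions where ready holds: 1, 2, 4.
Check ¬running U ¬running at each: 1→ok, 2→fails, 4→fails.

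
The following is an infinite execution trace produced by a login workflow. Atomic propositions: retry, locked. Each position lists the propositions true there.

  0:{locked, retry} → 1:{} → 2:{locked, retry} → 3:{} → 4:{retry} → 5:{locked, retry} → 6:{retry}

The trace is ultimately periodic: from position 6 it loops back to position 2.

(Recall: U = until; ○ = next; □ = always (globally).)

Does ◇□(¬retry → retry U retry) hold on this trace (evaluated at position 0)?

□(¬retry → retry U retry) is false at every position 0..6, so it never becomes true and ◇□(¬retry → retry U retry) fails.

No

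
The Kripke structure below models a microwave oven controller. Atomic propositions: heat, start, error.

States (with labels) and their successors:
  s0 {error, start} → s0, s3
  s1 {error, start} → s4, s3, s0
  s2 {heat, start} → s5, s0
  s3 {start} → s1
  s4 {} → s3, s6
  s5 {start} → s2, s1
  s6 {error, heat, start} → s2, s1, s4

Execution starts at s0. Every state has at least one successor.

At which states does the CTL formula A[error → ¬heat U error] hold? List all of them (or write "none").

{s0, s1, s3, s4, s6}

States satisfying error → ¬heat: {s0, s1, s2, s3, s4, s5}.
States satisfying error: {s0, s1, s6}.
States satisfying A[error → ¬heat U error]: {s0, s1, s3, s4, s6}.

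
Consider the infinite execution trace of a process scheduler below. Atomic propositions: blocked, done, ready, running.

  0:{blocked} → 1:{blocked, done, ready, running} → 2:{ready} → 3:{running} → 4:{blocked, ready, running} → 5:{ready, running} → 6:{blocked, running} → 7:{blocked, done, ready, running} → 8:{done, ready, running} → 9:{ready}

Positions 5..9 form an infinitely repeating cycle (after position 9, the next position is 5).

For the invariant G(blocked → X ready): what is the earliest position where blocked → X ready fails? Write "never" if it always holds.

blocked → X ready holds at every position 0..9, and those are all the positions the trace ever visits, so the invariant G(blocked → X ready) is never violated.

never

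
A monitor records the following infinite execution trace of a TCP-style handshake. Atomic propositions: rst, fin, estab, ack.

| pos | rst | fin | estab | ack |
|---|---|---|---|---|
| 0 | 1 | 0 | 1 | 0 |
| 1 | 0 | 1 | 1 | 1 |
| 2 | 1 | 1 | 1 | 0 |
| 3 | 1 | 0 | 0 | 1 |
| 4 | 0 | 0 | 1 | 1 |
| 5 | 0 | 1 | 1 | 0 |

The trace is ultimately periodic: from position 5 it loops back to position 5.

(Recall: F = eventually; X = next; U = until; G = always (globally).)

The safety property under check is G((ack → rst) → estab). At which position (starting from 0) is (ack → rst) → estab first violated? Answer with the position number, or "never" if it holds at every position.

Check (ack → rst) → estab at each position in order: 0 ✓, 1 ✓, 2 ✓.
At position 3 the labels are {ack, rst}, so (ack → rst) → estab is false there. This is the first violation.

3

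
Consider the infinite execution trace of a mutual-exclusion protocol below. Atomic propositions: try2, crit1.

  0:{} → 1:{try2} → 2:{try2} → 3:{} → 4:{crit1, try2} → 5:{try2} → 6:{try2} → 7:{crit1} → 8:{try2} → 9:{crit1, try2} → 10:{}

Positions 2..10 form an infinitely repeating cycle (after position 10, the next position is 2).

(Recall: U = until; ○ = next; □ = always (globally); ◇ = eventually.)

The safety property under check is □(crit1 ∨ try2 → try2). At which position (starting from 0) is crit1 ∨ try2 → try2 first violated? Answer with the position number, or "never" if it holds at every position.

Check crit1 ∨ try2 → try2 at each position in order: 0 ✓, 1 ✓, 2 ✓, 3 ✓, 4 ✓, 5 ✓, 6 ✓.
At position 7 the labels are {crit1}, so crit1 ∨ try2 → try2 is false there. This is the first violation.

7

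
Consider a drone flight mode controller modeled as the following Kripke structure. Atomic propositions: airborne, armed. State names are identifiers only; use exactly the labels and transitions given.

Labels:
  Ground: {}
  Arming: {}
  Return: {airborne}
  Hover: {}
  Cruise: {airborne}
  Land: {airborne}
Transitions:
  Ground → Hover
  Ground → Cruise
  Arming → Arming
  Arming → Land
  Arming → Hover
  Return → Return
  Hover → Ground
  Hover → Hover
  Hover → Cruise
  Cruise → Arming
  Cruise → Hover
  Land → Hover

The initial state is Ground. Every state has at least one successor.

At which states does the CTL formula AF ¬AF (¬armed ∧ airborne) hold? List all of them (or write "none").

States satisfying ¬AF (¬armed ∧ airborne): {Ground, Arming, Hover}.
States satisfying AF ¬AF (¬armed ∧ airborne): {Ground, Arming, Hover, Cruise, Land}.

{Ground, Arming, Hover, Cruise, Land}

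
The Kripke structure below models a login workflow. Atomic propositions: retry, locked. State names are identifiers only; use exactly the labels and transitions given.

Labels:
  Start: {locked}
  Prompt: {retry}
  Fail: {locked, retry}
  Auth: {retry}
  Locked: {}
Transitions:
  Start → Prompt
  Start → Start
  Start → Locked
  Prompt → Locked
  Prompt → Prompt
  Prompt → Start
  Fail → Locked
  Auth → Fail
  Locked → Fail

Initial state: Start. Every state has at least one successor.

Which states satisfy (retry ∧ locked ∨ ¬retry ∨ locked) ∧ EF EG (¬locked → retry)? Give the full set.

{Start}

States satisfying retry ∧ locked: {Fail}.
States satisfying ¬retry: {Start, Locked}.
States satisfying ¬retry ∨ locked: {Start, Fail, Locked}.
States satisfying retry ∧ locked ∨ ¬retry ∨ locked: {Start, Fail, Locked}.
States satisfying EG (¬locked → retry): {Start, Prompt}.
States satisfying EF EG (¬locked → retry): {Start, Prompt}.
States satisfying (retry ∧ locked ∨ ¬retry ∨ locked) ∧ EF EG (¬locked → retry): {Start}.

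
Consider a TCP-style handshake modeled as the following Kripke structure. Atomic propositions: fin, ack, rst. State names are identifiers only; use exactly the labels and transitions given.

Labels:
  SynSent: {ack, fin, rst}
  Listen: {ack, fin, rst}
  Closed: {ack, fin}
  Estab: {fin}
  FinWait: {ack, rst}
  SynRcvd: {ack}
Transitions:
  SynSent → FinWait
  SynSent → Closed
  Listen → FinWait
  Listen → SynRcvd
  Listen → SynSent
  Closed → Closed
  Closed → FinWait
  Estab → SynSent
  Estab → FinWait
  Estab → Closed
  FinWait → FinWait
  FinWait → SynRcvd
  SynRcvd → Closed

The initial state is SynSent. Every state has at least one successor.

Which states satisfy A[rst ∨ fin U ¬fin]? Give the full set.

{FinWait, SynRcvd}

States satisfying rst ∨ fin: {SynSent, Listen, Closed, Estab, FinWait}.
States satisfying ¬fin: {FinWait, SynRcvd}.
States satisfying A[rst ∨ fin U ¬fin]: {FinWait, SynRcvd}.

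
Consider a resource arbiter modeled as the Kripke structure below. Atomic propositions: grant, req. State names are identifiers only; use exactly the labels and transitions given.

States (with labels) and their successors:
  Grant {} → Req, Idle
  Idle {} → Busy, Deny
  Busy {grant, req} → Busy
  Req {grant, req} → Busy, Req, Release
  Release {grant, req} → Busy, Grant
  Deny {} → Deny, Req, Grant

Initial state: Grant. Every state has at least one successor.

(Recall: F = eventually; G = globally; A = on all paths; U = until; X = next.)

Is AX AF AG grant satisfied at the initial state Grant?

Violated

States satisfying AF AG grant: {Busy}.
States satisfying AX AF AG grant: {Busy}.
Grant ∉ Sat(AX AF AG grant).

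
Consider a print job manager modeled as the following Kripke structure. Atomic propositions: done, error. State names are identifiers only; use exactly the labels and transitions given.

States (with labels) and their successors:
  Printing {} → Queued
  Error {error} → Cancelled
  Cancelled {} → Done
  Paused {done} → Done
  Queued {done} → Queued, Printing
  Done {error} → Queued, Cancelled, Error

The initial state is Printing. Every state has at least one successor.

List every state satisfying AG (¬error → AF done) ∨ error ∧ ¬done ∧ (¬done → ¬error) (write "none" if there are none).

States satisfying ¬error → AF done: {Printing, Error, Paused, Queued, Done}.
States satisfying AG (¬error → AF done): {Printing, Queued}.
States satisfying ¬done: {Printing, Error, Cancelled, Done}.
States satisfying error ∧ ¬done: {Error, Done}.
States satisfying ¬error: {Printing, Cancelled, Paused, Queued}.
States satisfying ¬done → ¬error: {Printing, Cancelled, Paused, Queued}.
States satisfying error ∧ ¬done ∧ (¬done → ¬error): ∅.
States satisfying AG (¬error → AF done) ∨ error ∧ ¬done ∧ (¬done → ¬error): {Printing, Queued}.

{Printing, Queued}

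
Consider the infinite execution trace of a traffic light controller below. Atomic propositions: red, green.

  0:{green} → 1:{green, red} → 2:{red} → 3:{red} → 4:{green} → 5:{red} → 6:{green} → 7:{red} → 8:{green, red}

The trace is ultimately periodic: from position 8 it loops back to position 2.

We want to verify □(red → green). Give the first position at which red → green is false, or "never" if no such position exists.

Check red → green at each position in order: 0 ✓, 1 ✓.
At position 2 the labels are {red}, so red → green is false there. This is the first violation.

2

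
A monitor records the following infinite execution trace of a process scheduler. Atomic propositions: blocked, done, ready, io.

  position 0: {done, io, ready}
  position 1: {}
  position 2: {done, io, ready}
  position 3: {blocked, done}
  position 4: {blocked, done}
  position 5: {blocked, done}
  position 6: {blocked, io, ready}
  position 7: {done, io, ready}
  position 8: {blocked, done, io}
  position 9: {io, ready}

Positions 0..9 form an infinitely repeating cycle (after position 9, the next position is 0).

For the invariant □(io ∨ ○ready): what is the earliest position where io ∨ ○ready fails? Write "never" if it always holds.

3

Check io ∨ ○ready at each position in order: 0 ✓, 1 ✓, 2 ✓.
At position 3 the labels are {blocked, done} and the next position 4 has {blocked, done}, so io ∨ ○ready is false there. This is the first violation.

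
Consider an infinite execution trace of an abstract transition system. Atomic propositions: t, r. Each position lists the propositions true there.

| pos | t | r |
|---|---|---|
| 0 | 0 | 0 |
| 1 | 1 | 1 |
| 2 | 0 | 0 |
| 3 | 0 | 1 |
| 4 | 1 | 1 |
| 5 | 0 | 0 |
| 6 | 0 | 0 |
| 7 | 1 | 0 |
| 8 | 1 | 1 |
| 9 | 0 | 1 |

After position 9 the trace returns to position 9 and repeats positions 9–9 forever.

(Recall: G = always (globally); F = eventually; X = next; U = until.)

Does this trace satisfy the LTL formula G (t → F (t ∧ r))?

t → F (t ∧ r) holds at every position 0..9, and those are all positions ever visited, so G (t → F (t ∧ r)) holds.
Positions where t holds: 1, 4, 7, 8.
Check F (t ∧ r) at each: 1→ok, 4→ok, 7→ok, 8→ok.

Yes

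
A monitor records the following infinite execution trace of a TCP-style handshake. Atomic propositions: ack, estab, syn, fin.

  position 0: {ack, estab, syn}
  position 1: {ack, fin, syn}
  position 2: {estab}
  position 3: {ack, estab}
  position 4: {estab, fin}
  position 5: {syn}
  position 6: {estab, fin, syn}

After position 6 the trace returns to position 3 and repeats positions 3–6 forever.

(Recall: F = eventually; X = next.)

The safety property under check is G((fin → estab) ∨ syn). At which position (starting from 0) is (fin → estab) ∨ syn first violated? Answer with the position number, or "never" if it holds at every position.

never

(fin → estab) ∨ syn holds at every position 0..6, and those are all the positions the trace ever visits, so the invariant G((fin → estab) ∨ syn) is never violated.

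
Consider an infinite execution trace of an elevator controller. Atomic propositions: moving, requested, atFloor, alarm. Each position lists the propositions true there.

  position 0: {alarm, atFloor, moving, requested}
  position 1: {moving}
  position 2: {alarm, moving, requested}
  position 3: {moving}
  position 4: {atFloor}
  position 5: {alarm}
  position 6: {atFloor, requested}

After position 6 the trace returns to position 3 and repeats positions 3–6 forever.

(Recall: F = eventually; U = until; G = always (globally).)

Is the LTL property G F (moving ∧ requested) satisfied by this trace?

F (moving ∧ requested) must hold at every position from 0 onward. It fails at position 3, so G F (moving ∧ requested) is false.

Does not hold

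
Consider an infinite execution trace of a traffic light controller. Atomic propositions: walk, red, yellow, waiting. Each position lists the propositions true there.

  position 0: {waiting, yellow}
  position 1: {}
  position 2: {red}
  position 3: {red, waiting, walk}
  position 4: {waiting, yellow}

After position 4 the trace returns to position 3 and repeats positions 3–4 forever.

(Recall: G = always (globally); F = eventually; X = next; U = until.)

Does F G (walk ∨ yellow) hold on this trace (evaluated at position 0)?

G (walk ∨ yellow) holds at position 3, which is reachable from 0, so F G (walk ∨ yellow) holds.

Holds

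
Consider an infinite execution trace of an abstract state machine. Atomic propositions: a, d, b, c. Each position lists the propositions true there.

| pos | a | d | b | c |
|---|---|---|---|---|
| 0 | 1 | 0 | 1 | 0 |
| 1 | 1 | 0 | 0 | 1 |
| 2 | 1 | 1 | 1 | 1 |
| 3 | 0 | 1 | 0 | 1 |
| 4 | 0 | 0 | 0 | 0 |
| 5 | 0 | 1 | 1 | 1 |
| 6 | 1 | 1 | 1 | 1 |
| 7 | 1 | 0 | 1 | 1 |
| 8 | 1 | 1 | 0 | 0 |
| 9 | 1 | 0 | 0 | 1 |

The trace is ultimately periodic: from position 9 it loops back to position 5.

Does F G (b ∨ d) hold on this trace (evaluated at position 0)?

Does not hold

G (b ∨ d) is false at every position 0..9, so it never becomes true and F G (b ∨ d) fails.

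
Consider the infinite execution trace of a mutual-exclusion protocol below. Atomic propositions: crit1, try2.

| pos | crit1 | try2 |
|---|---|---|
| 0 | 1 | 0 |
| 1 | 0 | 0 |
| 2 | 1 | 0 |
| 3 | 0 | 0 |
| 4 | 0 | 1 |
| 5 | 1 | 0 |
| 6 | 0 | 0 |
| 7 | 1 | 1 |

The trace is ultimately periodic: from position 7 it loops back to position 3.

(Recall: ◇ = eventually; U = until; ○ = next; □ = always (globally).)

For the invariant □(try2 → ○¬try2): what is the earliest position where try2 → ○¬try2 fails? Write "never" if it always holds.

never

try2 → ○¬try2 holds at every position 0..7, and those are all the positions the trace ever visits, so the invariant □(try2 → ○¬try2) is never violated.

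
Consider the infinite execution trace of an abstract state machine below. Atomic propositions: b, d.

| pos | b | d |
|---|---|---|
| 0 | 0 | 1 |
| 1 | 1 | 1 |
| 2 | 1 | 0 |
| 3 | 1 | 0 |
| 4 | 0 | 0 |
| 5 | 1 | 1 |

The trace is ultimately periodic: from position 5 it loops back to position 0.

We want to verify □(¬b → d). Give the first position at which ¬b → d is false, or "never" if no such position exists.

4

Check ¬b → d at each position in order: 0 ✓, 1 ✓, 2 ✓, 3 ✓.
At position 4 the labels are {}, so ¬b → d is false there. This is the first violation.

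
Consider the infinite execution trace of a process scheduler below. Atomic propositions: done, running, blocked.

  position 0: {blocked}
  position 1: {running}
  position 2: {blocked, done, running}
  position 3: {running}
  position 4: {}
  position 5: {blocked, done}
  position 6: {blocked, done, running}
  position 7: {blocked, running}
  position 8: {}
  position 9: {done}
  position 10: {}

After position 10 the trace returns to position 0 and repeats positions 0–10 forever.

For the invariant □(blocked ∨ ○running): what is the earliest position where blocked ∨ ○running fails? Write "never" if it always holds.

3

Check blocked ∨ ○running at each position in order: 0 ✓, 1 ✓, 2 ✓.
At position 3 the labels are {running} and the next position 4 has {}, so blocked ∨ ○running is false there. This is the first violation.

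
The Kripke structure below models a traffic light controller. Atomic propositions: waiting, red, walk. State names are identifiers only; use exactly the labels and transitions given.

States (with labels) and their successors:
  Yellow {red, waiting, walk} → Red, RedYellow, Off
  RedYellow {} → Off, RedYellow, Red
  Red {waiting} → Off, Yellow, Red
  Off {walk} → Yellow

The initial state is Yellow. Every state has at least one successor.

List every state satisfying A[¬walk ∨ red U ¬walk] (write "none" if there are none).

States satisfying ¬walk ∨ red: {Yellow, RedYellow, Red}.
States satisfying ¬walk: {RedYellow, Red}.
States satisfying A[¬walk ∨ red U ¬walk]: {RedYellow, Red}.

{RedYellow, Red}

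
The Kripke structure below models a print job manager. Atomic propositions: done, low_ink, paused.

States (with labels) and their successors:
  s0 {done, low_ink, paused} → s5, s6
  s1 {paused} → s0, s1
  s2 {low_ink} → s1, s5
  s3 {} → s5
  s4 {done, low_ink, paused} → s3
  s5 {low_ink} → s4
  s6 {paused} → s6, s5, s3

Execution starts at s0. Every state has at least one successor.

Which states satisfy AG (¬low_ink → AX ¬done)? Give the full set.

States satisfying ¬low_ink → AX ¬done: {s0, s2, s3, s4, s5, s6}.
States satisfying AG (¬low_ink → AX ¬done): {s0, s3, s4, s5, s6}.

{s0, s3, s4, s5, s6}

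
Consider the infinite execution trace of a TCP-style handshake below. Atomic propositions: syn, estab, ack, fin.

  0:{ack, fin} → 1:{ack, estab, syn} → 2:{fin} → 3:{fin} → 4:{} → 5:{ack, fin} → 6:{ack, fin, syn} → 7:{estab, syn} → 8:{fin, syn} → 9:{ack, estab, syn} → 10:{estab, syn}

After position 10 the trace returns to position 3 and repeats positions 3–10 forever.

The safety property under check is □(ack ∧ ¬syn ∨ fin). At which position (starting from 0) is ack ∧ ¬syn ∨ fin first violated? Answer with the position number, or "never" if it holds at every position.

Check ack ∧ ¬syn ∨ fin at each position in order: 0 ✓.
At position 1 the labels are {ack, estab, syn}, so ack ∧ ¬syn ∨ fin is false there. This is the first violation.

1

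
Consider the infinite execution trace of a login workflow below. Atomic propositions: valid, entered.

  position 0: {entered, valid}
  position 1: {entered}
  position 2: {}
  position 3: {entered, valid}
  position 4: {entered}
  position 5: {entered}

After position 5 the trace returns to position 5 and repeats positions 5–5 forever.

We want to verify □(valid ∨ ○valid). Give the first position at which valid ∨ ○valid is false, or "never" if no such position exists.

Check valid ∨ ○valid at each position in order: 0 ✓.
At position 1 the labels are {entered} and the next position 2 has {}, so valid ∨ ○valid is false there. This is the first violation.

1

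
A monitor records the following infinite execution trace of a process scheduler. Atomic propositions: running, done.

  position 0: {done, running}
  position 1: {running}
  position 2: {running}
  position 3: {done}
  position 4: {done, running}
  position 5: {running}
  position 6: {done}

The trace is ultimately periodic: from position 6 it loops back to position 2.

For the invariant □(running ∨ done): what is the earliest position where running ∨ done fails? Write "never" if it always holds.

never

running ∨ done holds at every position 0..6, and those are all the positions the trace ever visits, so the invariant □(running ∨ done) is never violated.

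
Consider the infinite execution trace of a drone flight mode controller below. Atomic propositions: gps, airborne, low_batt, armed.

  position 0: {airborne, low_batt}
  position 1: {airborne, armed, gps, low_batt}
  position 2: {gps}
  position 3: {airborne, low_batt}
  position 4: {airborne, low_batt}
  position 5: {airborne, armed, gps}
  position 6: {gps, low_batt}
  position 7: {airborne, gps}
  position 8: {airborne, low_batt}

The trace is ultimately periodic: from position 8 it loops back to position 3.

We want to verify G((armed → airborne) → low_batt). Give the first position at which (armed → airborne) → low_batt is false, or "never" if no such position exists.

2

Check (armed → airborne) → low_batt at each position in order: 0 ✓, 1 ✓.
At position 2 the labels are {gps}, so (armed → airborne) → low_batt is false there. This is the first violation.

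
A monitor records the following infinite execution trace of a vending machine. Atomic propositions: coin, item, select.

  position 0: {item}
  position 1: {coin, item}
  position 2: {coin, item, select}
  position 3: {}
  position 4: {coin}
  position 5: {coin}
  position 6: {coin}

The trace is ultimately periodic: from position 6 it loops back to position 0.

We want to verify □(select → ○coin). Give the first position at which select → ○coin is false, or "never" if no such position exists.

Check select → ○coin at each position in order: 0 ✓, 1 ✓.
At position 2 the labels are {coin, item, select} and the next position 3 has {}, so select → ○coin is false there. This is the first violation.

2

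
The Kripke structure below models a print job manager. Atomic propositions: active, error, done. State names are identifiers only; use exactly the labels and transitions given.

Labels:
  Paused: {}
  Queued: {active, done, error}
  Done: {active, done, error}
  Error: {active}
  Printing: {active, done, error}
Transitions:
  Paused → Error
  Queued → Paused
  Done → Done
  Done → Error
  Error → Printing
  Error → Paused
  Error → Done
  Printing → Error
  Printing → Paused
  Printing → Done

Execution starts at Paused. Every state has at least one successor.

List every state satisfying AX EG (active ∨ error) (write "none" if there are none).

{Paused, Done}

States satisfying EG (active ∨ error): {Done, Error, Printing}.
States satisfying AX EG (active ∨ error): {Paused, Done}.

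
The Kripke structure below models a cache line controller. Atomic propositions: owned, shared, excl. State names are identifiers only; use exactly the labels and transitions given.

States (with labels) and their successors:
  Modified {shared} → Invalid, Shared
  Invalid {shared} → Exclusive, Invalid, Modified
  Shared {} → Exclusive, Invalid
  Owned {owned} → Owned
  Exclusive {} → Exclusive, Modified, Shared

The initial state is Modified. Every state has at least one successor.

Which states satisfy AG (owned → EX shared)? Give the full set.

States satisfying owned → EX shared: {Modified, Invalid, Shared, Exclusive}.
States satisfying AG (owned → EX shared): {Modified, Invalid, Shared, Exclusive}.

{Modified, Invalid, Shared, Exclusive}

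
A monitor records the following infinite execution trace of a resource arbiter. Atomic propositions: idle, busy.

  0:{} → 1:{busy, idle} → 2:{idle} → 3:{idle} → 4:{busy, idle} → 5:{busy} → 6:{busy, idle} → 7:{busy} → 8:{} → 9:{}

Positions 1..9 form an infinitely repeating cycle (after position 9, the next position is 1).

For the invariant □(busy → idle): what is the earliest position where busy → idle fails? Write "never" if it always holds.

5

Check busy → idle at each position in order: 0 ✓, 1 ✓, 2 ✓, 3 ✓, 4 ✓.
At position 5 the labels are {busy}, so busy → idle is false there. This is the first violation.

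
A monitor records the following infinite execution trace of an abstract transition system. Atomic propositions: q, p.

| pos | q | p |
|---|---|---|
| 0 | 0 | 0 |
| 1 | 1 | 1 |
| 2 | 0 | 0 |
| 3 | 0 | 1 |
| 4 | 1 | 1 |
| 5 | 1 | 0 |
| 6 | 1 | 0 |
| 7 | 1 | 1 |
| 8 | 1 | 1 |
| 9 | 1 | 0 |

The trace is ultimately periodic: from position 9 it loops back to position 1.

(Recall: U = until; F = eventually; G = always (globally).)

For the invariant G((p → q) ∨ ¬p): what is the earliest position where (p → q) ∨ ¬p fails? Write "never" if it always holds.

3

Check (p → q) ∨ ¬p at each position in order: 0 ✓, 1 ✓, 2 ✓.
At position 3 the labels are {p}, so (p → q) ∨ ¬p is false there. This is the first violation.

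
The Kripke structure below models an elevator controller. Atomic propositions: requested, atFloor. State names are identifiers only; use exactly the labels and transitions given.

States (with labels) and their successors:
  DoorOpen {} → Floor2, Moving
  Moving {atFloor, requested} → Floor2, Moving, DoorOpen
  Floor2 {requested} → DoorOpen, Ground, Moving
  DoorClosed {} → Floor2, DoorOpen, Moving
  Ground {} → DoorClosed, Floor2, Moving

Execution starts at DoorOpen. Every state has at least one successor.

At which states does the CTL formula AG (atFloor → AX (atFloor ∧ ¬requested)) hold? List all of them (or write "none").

none

States satisfying atFloor → AX (atFloor ∧ ¬requested): {DoorOpen, Floor2, DoorClosed, Ground}.
States satisfying AG (atFloor → AX (atFloor ∧ ¬requested)): ∅.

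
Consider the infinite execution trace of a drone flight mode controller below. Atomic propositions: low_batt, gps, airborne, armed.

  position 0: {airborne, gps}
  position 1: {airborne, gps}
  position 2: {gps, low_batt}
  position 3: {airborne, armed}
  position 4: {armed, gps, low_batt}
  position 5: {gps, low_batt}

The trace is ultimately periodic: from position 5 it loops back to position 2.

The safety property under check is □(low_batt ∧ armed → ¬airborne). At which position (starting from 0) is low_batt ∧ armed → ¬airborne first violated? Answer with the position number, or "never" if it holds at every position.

never

low_batt ∧ armed → ¬airborne holds at every position 0..5, and those are all the positions the trace ever visits, so the invariant □(low_batt ∧ armed → ¬airborne) is never violated.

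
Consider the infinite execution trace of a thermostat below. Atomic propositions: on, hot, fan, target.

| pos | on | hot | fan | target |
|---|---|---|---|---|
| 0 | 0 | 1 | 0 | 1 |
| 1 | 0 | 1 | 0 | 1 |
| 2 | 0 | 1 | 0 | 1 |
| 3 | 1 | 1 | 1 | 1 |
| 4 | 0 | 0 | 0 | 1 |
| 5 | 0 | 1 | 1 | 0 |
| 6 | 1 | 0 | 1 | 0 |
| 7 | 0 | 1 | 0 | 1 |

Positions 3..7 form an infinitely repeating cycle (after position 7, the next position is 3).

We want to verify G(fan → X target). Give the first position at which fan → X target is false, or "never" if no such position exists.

Check fan → X target at each position in order: 0 ✓, 1 ✓, 2 ✓, 3 ✓, 4 ✓.
At position 5 the labels are {fan, hot} and the next position 6 has {fan, on}, so fan → X target is false there. This is the first violation.

5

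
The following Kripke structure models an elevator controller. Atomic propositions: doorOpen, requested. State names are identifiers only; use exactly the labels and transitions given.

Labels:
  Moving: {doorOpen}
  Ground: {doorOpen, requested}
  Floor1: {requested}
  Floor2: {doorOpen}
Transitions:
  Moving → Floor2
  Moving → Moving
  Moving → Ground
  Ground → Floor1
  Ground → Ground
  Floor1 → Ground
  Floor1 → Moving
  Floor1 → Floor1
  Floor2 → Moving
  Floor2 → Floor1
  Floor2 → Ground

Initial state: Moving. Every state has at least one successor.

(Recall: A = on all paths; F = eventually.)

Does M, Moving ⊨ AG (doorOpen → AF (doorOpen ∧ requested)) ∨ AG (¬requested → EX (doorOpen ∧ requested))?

Holds

States satisfying doorOpen → AF (doorOpen ∧ requested): {Ground, Floor1}.
States satisfying AG (doorOpen → AF (doorOpen ∧ requested)): ∅.
States satisfying ¬requested → EX (doorOpen ∧ requested): {Moving, Ground, Floor1, Floor2}.
States satisfying AG (¬requested → EX (doorOpen ∧ requested)): {Moving, Ground, Floor1, Floor2}.
States satisfying AG (doorOpen → AF (doorOpen ∧ requested)) ∨ AG (¬requested → EX (doorOpen ∧ requested)): {Moving, Ground, Floor1, Floor2}.
Moving ∈ Sat(AG (doorOpen → AF (doorOpen ∧ requested)) ∨ AG (¬requested → EX (doorOpen ∧ requested))).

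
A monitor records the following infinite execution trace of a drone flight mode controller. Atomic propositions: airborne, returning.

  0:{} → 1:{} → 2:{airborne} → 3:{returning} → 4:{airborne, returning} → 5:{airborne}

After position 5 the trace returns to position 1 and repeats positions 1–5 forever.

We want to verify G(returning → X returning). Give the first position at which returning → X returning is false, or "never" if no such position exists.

Check returning → X returning at each position in order: 0 ✓, 1 ✓, 2 ✓, 3 ✓.
At position 4 the labels are {airborne, returning} and the next position 5 has {airborne}, so returning → X returning is false there. This is the first violation.

4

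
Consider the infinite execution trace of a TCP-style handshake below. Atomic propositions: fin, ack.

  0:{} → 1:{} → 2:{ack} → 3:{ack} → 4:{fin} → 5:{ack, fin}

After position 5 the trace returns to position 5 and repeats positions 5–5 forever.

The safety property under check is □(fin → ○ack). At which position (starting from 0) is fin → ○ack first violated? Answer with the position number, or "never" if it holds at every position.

fin → ○ack holds at every position 0..5, and those are all the positions the trace ever visits, so the invariant □(fin → ○ack) is never violated.

never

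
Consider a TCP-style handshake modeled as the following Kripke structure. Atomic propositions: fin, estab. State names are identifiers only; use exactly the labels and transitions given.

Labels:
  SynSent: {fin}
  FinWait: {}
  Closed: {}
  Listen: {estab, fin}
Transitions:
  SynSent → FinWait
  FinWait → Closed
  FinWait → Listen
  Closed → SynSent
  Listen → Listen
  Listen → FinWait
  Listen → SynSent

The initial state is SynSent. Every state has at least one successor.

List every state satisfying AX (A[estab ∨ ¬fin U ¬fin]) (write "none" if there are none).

States satisfying A[estab ∨ ¬fin U ¬fin]: {FinWait, Closed}.
States satisfying AX (A[estab ∨ ¬fin U ¬fin]): {SynSent}.

{SynSent}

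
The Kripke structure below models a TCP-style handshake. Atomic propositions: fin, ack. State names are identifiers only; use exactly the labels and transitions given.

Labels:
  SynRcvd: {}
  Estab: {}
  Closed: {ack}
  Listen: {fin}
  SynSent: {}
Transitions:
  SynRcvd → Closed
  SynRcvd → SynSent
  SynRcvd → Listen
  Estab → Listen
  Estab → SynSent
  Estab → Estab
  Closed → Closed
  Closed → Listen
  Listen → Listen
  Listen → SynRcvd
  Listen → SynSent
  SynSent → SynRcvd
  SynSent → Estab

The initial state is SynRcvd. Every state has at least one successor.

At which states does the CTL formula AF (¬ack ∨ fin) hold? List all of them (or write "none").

States satisfying ¬ack ∨ fin: {SynRcvd, Estab, Listen, SynSent}.
States satisfying AF (¬ack ∨ fin): {SynRcvd, Estab, Listen, SynSent}.

{SynRcvd, Estab, Listen, SynSent}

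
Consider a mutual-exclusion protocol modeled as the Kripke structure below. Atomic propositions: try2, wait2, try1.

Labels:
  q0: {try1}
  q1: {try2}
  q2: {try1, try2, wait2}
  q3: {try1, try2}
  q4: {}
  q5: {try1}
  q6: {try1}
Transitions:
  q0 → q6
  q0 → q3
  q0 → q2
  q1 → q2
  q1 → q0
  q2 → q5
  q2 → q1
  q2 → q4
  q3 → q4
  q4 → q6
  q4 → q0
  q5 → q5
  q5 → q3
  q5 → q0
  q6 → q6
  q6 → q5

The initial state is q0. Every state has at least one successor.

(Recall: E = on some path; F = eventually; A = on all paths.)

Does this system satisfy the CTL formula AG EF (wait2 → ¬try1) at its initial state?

States satisfying EF (wait2 → ¬try1): {q0, q1, q2, q3, q4, q5, q6}.
States satisfying AG EF (wait2 → ¬try1): {q0, q1, q2, q3, q4, q5, q6}.
Every state reachable from q0 satisfies EF (wait2 → ¬try1).
q0 ∈ Sat(AG EF (wait2 → ¬try1)).

Satisfied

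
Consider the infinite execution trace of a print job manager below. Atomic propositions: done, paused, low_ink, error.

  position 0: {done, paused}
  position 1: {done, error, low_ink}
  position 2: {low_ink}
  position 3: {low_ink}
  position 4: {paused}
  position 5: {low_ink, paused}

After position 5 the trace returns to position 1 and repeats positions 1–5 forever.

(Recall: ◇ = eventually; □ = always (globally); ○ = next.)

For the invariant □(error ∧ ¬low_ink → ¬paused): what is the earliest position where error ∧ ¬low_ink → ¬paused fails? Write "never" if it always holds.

error ∧ ¬low_ink → ¬paused holds at every position 0..5, and those are all the positions the trace ever visits, so the invariant □(error ∧ ¬low_ink → ¬paused) is never violated.

never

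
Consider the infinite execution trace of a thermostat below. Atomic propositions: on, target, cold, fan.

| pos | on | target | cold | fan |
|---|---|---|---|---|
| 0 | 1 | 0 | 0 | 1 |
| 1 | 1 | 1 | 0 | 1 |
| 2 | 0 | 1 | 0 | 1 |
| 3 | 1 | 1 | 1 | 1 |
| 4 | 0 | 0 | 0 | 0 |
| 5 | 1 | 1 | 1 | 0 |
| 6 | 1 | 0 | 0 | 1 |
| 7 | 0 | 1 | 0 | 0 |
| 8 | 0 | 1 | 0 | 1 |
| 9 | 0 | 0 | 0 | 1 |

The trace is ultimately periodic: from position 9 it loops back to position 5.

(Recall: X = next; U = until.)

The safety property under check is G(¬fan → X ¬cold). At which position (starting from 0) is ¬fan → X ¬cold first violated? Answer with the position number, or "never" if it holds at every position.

4

Check ¬fan → X ¬cold at each position in order: 0 ✓, 1 ✓, 2 ✓, 3 ✓.
At position 4 the labels are {} and the next position 5 has {cold, on, target}, so ¬fan → X ¬cold is false there. This is the first violation.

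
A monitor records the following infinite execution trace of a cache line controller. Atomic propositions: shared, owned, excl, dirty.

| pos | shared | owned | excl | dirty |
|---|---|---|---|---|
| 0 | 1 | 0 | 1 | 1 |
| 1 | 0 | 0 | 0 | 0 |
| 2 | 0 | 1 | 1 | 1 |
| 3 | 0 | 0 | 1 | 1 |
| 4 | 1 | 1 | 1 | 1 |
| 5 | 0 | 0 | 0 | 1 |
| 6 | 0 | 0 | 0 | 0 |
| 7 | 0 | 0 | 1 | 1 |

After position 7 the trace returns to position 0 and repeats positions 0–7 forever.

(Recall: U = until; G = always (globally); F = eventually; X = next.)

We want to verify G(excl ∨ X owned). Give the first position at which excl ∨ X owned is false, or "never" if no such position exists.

Check excl ∨ X owned at each position in order: 0 ✓, 1 ✓, 2 ✓, 3 ✓, 4 ✓.
At position 5 the labels are {dirty} and the next position 6 has {}, so excl ∨ X owned is false there. This is the first violation.

5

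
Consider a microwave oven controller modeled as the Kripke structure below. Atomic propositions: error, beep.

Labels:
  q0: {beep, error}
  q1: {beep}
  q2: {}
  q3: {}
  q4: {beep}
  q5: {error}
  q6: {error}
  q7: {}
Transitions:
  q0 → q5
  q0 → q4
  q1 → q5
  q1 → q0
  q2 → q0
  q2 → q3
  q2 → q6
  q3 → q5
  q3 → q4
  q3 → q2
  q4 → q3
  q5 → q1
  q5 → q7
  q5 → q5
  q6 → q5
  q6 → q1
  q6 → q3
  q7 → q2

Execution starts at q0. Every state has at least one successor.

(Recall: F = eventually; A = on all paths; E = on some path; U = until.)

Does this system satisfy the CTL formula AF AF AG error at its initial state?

States satisfying AF AG error: ∅.
States satisfying AF AF AG error: ∅.
There is a path from q0 along which AF AG error never holds.
q0 ∉ Sat(AF AF AG error).

Violated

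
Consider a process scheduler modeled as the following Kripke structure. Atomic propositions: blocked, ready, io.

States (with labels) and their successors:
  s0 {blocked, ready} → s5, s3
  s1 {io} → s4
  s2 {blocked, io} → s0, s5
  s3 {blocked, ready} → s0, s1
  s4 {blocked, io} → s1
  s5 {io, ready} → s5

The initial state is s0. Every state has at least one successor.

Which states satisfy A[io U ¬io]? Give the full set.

{s0, s3}

States satisfying io: {s1, s2, s4, s5}.
States satisfying ¬io: {s0, s3}.
States satisfying A[io U ¬io]: {s0, s3}.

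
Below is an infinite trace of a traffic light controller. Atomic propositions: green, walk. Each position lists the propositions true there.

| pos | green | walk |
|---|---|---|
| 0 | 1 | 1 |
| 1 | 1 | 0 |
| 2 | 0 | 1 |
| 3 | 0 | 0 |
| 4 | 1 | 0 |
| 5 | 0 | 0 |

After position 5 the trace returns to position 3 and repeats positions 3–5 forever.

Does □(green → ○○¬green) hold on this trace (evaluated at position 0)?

green → ○○¬green holds at every position 0..5, and those are all positions ever visited, so □(green → ○○¬green) holds.
Positions where green holds: 0, 1, 4.
Check ○○¬green at each: 0→ok, 1→ok, 4→ok.

Yes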